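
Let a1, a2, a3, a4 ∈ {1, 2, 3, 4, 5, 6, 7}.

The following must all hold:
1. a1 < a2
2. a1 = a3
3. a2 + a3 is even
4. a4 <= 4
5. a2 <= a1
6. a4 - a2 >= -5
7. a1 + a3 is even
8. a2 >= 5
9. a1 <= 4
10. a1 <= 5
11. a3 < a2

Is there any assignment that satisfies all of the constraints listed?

From constraint 8: a2 ≥ 5. From constraints 5 and 9: a2 ≤ a1 and a1 ≤ 4, so a2 ≤ 4. But 4 < 5, so no value of a2 works.

Unsatisfiable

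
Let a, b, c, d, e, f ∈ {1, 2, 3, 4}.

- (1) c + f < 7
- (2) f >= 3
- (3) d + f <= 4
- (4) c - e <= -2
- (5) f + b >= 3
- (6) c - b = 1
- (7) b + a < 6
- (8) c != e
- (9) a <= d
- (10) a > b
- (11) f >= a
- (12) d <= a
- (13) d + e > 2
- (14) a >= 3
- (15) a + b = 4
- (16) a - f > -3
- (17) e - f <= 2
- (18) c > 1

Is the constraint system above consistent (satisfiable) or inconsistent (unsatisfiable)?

From constraints 9 and 14: d ≥ a ≥ 3. From constraint 2: f ≥ 3. Hence d + f ≥ 6. But constraint 3 requires d + f ≤ 4, and 4 < 6. Contradiction.

Unsatisfiable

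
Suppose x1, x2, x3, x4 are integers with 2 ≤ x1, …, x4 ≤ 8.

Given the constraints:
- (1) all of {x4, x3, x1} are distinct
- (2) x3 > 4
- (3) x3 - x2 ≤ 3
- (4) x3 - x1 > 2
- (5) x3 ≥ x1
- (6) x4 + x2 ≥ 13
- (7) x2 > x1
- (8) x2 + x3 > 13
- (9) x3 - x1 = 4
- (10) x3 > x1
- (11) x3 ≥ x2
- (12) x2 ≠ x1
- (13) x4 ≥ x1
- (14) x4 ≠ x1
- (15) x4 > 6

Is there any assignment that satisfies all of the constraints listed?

Satisfiable

The assignment x1 = 4, x2 = 7, x3 = 8, x4 = 7 works:
  constraint 3 holds since x3 - x2 = 1.
  constraint 4 holds since x3 - x1 = 4.
  constraint 6 holds since x4 + x2 = 14.
The rest check out directly.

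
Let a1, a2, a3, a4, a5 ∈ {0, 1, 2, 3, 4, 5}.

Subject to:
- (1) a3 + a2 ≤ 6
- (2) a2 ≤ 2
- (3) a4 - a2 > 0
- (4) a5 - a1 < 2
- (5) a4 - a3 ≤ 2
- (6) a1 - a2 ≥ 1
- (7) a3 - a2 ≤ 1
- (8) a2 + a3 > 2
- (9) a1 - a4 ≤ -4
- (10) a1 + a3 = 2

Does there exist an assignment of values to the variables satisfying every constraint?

Unsatisfiable

Constraints 5, 6, 7, and 9 give a4 − a1 ≥ 4, a1 − a2 ≥ 1, a2 − a3 ≥ -1, a3 − a4 ≥ -2.
Adding all 4 inequalities: the left sides telescope to 0, and the right sides sum to 4 + 1 + (-1) + (-2) = 2. So 0 ≥ 2, which is false.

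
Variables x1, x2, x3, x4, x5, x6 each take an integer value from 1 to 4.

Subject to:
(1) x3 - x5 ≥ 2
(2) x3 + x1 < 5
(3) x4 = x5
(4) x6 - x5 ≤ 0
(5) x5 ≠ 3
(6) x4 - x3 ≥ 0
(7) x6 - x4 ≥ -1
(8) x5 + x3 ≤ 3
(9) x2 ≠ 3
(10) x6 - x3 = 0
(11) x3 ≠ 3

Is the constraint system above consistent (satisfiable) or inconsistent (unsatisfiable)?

Constraints 1, 4, 6, and 7 give x6 − x4 ≥ -1, x4 − x3 ≥ 0, x3 − x5 ≥ 2, x5 − x6 ≥ 0.
Adding all 4 inequalities: the left sides telescope to 0, and the right sides sum to (-1) + 0 + 2 + 0 = 1. So 0 ≥ 1, which is false.

Unsatisfiable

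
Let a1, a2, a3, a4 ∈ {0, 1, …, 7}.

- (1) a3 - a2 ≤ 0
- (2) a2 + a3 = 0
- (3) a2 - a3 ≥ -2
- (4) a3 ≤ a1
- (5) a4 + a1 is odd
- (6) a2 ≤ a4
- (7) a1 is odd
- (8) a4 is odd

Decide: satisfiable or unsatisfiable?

Unsatisfiable

Constraint 8 makes a4 odd and constraint 7 makes a1 odd, so a4 + a1 must be even. Constraint 5 says a4 + a1 is odd — contradiction.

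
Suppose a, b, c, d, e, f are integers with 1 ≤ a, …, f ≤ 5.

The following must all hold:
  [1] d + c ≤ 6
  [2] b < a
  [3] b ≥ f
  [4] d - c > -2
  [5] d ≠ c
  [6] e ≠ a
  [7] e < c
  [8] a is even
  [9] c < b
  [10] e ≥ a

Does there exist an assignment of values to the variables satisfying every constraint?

Constraints 2, 7, 9, and 10 give e < c, c < b, b < a, a ≤ e. Chaining: e < c < b < a ≤ e, which forces e < e — impossible.

Unsatisfiable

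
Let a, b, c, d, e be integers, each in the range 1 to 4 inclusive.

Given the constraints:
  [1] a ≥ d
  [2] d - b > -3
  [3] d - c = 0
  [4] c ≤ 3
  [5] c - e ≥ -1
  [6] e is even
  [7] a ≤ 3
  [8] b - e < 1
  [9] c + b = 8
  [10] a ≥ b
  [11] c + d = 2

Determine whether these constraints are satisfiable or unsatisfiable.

From constraint 4: c ≤ 3. From constraints 7 and 10: b ≤ a ≤ 3. Hence c + b ≤ 6. But constraint 9 requires c + b = 8, and 8 > 6. Contradiction.

Unsatisfiable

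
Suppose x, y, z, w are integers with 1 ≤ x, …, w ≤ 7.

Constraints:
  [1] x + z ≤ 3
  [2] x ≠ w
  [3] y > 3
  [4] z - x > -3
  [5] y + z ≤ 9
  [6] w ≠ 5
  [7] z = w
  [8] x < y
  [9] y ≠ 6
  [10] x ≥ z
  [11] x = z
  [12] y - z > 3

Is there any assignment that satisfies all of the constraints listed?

Unsatisfiable

From constraints 7 and 11, x = z = w, so x = w. But constraint 2 says x ≠ w. Contradiction.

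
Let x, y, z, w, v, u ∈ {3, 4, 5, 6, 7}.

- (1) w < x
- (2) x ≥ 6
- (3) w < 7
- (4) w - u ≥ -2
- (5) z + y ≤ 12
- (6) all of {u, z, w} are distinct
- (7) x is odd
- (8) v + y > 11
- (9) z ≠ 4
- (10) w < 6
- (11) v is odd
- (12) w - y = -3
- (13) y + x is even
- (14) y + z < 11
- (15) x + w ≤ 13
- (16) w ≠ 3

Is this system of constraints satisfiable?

Satisfiable

One satisfying assignment is x = 7, y = 7, z = 3, w = 4, v = 5, u = 5.
For the less obvious constraints — constraint 4: w - u = -1; constraint 5: z + y = 10; constraint 8: v + y = 12 — and the others hold by inspection.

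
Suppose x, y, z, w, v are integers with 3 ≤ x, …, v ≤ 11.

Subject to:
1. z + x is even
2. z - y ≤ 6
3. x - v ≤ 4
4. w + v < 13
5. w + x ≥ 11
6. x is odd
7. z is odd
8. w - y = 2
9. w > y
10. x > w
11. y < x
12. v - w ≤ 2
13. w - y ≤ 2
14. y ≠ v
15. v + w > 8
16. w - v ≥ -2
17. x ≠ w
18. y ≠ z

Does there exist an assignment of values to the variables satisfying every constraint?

Satisfiable

The assignment x = 9, y = 3, z = 9, w = 5, v = 5 works:
  constraint 2 holds since z - y = 6.
  constraint 3 holds since x - v = 4.
The rest check out directly.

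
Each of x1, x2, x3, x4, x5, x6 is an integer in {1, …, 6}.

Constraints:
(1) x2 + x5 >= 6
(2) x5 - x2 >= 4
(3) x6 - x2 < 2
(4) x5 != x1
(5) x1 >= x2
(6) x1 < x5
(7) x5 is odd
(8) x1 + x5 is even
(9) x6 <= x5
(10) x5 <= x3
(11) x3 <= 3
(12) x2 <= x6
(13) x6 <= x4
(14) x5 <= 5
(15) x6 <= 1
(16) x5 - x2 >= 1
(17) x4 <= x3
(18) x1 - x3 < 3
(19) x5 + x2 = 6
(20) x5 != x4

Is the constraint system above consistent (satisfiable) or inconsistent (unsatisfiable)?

From constraints 12 and 15: x2 ≤ x6 ≤ 1. From constraints 10 and 11: x5 ≤ x3 ≤ 3. Hence x2 + x5 ≤ 4. But constraint 1 requires x2 + x5 ≥ 6, and 6 > 4. Contradiction.

Unsatisfiable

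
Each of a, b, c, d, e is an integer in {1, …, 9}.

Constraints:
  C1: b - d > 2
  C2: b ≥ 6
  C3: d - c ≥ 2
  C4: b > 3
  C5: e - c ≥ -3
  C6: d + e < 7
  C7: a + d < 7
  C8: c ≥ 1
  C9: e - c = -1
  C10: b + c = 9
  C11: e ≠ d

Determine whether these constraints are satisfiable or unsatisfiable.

Satisfiable

One satisfying assignment is a = 1, b = 7, c = 2, d = 4, e = 1.
For the less obvious constraints — constraint 1: b - d = 3; constraint 3: d - c = 2 — and the others hold by inspection.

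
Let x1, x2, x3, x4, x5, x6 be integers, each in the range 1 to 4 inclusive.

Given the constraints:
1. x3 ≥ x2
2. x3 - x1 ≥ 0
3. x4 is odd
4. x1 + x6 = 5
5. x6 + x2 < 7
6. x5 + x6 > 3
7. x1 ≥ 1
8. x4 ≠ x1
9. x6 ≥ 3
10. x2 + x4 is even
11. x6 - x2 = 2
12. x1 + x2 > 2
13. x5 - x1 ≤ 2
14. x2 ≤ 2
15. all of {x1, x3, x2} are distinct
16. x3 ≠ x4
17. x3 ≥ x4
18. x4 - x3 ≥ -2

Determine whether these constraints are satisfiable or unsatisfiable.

Satisfiable

Try x1 = 2, x2 = 1, x3 = 3, x4 = 1, x5 = 2, x6 = 3.
Check constraint 2: x3 - x1 = 1; constraint 4: x1 + x6 = 5; constraint 5: x6 + x2 = 4. The remaining constraints are straightforward to verify.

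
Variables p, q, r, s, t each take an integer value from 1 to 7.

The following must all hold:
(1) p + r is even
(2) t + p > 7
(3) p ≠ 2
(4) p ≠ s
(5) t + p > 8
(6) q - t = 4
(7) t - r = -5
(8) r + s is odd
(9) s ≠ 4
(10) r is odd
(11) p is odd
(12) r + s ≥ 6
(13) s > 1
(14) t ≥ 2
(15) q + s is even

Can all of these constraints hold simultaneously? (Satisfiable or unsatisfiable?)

Satisfiable

Setting (p, q, r, s, t) = (7, 6, 7, 2, 2) satisfies everything: constraint 2: t + p = 9; constraint 5: t + p = 9; constraint 6: q - t = 4, and the others follow.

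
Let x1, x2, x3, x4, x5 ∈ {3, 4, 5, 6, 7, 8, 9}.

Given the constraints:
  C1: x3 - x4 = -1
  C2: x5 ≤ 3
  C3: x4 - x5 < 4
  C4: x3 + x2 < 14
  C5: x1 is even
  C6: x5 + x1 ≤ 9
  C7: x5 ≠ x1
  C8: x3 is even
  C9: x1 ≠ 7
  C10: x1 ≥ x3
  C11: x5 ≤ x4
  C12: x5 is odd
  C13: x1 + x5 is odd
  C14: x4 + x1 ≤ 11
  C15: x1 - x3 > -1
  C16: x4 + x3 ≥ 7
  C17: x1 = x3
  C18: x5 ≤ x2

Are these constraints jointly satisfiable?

The assignment x1 = 4, x2 = 9, x3 = 4, x4 = 5, x5 = 3 works:
  constraint 1 holds since x3 - x4 = -1.
  constraint 3 holds since x4 - x5 = 2.
  constraint 4 holds since x3 + x2 = 13.
The rest check out directly.

Satisfiable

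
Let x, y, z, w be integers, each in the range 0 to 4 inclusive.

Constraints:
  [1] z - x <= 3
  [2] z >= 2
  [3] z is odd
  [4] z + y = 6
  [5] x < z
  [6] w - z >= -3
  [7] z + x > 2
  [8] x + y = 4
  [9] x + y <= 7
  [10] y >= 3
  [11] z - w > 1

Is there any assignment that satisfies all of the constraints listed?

Satisfiable

One satisfying assignment is x = 1, y = 3, z = 3, w = 0.
For the less obvious constraints — constraint 1: z - x = 2; constraint 4: z + y = 6; constraint 6: w - z = -3 — and the others hold by inspection.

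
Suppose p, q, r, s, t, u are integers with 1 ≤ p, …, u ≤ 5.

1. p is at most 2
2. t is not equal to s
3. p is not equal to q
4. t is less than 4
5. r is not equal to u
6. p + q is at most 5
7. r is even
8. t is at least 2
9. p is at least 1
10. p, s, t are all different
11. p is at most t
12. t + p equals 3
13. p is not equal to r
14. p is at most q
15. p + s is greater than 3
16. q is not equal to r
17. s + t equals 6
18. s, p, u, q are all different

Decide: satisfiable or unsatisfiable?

One satisfying assignment is p = 1, q = 3, r = 4, s = 4, t = 2, u = 5.
For the less obvious constraints — constraint 6: p + q = 4; constraint 12: t + p = 3 — and the others hold by inspection.

Satisfiable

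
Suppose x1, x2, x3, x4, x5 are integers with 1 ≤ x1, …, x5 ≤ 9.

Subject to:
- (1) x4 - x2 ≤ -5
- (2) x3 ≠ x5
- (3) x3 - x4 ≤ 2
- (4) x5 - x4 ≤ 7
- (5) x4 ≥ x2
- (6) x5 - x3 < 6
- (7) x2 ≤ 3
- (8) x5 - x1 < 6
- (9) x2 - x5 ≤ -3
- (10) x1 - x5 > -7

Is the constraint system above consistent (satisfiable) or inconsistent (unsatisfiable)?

Unsatisfiable

Constraints 1, 4, and 9 give x5 − x2 ≥ 3, x2 − x4 ≥ 5, x4 − x5 ≥ -7.
Adding all 3 inequalities: the left sides telescope to 0, and the right sides sum to 3 + 5 + (-7) = 1. So 0 ≥ 1, which is false.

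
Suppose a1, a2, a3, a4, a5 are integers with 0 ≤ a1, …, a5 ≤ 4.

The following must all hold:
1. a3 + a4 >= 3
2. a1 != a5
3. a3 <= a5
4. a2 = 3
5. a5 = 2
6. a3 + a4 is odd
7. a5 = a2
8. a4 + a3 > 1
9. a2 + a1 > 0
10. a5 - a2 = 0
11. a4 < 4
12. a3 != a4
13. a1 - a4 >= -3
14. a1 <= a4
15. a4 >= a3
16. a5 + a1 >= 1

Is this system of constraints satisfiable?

Constraint 5 fixes a5 = 2 and constraint 4 fixes a2 = 3, but constraint 7 requires a5 = a2. Since 2 ≠ 3, contradiction.

Unsatisfiable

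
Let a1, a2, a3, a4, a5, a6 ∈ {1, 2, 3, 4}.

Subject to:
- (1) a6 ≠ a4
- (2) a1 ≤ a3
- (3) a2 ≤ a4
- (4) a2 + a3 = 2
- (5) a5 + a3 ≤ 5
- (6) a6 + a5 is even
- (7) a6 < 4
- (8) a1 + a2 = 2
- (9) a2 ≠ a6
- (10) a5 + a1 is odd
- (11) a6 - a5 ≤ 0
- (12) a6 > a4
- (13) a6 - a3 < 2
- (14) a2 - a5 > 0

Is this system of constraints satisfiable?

Constraints 3, 11, 12, and 14 give a6 ≤ a5, a5 < a2, a2 ≤ a4, a4 < a6. Chaining: a6 ≤ a5 < a2 ≤ a4 < a6, which forces a6 < a6 — impossible.

Unsatisfiable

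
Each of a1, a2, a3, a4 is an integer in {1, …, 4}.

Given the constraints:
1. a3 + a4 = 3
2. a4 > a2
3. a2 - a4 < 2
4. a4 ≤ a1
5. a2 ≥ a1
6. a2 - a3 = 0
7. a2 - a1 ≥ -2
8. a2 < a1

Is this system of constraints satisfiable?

Unsatisfiable

Constraints 2, 4, and 5 give a1 ≤ a2, a2 < a4, a4 ≤ a1. Chaining: a1 ≤ a2 < a4 ≤ a1, which forces a1 < a1 — impossible.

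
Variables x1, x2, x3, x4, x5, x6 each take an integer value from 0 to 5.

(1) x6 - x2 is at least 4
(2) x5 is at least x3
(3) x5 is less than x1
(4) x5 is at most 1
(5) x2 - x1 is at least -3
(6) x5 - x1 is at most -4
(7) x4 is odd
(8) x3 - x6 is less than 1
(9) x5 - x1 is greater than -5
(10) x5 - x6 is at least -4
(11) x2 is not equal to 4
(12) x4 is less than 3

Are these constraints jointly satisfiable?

Constraints 1, 5, 6, and 10 give x6 − x2 ≥ 4, x2 − x1 ≥ -3, x1 − x5 ≥ 4, x5 − x6 ≥ -4.
Adding all 4 inequalities: the left sides telescope to 0, and the right sides sum to 4 + (-3) + 4 + (-4) = 1. So 0 ≥ 1, which is false.

Unsatisfiable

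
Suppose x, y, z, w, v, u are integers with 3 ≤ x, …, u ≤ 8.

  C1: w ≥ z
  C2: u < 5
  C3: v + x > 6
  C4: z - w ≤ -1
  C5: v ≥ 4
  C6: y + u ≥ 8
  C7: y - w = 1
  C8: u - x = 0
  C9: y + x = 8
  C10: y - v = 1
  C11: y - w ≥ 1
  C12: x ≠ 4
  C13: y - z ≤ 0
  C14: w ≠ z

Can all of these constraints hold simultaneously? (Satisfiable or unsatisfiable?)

Constraints 4, 11, and 13 give w − z ≥ 1, z − y ≥ 0, y − w ≥ 1.
Adding all 3 inequalities: the left sides telescope to 0, and the right sides sum to 1 + 0 + 1 = 2. So 0 ≥ 2, which is false.

Unsatisfiable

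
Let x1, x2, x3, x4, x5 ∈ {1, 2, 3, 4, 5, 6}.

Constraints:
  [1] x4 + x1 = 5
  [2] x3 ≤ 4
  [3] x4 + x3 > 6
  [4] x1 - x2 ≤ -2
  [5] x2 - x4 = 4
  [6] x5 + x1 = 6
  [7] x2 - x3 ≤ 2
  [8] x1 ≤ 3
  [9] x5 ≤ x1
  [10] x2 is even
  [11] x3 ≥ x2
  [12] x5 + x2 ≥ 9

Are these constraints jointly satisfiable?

From constraints 8 and 9: x5 ≤ x1 ≤ 3. From constraints 2 and 11: x2 ≤ x3 ≤ 4. Hence x5 + x2 ≤ 7. But constraint 12 requires x5 + x2 ≥ 9, and 9 > 7. Contradiction.

Unsatisfiable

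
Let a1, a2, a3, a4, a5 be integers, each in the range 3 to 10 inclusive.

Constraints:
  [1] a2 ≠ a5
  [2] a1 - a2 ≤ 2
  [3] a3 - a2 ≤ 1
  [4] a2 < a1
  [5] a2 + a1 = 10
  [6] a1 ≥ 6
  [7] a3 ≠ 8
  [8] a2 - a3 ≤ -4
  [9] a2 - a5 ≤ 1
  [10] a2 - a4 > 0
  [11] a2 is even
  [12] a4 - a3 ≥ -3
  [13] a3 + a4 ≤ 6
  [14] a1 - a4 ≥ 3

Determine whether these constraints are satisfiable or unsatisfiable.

Unsatisfiable

Constraints 2, 8, 12, and 14 give a3 − a2 ≥ 4, a2 − a1 ≥ -2, a1 − a4 ≥ 3, a4 − a3 ≥ -3.
Adding all 4 inequalities: the left sides telescope to 0, and the right sides sum to 4 + (-2) + 3 + (-3) = 2. So 0 ≥ 2, which is false.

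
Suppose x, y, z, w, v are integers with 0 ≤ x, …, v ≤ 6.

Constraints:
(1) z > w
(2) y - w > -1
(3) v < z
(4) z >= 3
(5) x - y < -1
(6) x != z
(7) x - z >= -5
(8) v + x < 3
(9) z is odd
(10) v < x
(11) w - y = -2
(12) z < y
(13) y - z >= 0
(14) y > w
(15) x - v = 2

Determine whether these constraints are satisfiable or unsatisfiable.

Satisfiable

One satisfying assignment is x = 2, y = 6, z = 5, w = 4, v = 0.
For the less obvious constraints — constraint 2: y - w = 2; constraint 5: x - y = -4; constraint 7: x - z = -3 — and the others hold by inspection.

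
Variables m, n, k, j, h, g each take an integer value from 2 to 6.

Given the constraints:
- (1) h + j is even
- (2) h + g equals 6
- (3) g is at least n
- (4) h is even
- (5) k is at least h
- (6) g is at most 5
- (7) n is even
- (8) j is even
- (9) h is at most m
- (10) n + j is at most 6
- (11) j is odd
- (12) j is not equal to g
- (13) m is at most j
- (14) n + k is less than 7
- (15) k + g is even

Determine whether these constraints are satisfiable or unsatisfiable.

Constraint 4 makes h even and constraint 11 makes j odd, so h + j must be odd. Constraint 1 says h + j is even — contradiction.

Unsatisfiable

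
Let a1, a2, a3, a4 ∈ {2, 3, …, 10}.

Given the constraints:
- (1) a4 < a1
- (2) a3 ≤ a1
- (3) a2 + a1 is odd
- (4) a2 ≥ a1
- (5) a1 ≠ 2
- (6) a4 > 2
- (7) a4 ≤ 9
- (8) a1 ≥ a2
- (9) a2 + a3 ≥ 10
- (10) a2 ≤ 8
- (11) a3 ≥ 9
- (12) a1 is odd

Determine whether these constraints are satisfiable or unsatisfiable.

From constraints 2 and 11: a1 ≥ a3 and a3 ≥ 9, so a1 ≥ 9. From constraints 4 and 10: a1 ≤ a2 and a2 ≤ 8, so a1 ≤ 8. But 8 < 9, so no value of a1 works.

Unsatisfiable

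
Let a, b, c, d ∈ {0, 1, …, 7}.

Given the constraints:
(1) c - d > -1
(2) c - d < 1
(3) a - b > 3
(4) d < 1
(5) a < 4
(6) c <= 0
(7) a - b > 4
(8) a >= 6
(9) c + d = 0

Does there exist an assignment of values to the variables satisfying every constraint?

From constraint 8: a ≥ 6. From constraint 5: a ≤ 3. But 3 < 6, so no value of a works.

Unsatisfiable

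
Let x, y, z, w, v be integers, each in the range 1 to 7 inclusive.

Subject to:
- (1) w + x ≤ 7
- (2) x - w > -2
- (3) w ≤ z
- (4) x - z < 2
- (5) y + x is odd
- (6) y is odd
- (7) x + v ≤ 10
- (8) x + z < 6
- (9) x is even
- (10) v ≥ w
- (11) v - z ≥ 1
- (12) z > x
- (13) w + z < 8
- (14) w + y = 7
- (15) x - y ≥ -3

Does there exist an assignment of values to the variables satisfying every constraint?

Satisfiable

One satisfying assignment is x = 2, y = 5, z = 3, w = 2, v = 5.
For the less obvious constraints — constraint 1: w + x = 4; constraint 2: x - w = 0 — and the others hold by inspection.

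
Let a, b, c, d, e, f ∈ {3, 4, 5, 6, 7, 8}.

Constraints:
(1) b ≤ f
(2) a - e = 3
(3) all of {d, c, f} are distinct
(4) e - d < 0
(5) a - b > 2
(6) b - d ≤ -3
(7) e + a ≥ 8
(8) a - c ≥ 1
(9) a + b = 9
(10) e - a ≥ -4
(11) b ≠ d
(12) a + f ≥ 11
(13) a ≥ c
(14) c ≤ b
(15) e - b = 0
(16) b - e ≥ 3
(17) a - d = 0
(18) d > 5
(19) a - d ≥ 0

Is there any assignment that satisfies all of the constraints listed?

Unsatisfiable

Constraints 6, 10, 16, and 19 give e − a ≥ -4, a − d ≥ 0, d − b ≥ 3, b − e ≥ 3.
Adding all 4 inequalities: the left sides telescope to 0, and the right sides sum to (-4) + 0 + 3 + 3 = 2. So 0 ≥ 2, which is false.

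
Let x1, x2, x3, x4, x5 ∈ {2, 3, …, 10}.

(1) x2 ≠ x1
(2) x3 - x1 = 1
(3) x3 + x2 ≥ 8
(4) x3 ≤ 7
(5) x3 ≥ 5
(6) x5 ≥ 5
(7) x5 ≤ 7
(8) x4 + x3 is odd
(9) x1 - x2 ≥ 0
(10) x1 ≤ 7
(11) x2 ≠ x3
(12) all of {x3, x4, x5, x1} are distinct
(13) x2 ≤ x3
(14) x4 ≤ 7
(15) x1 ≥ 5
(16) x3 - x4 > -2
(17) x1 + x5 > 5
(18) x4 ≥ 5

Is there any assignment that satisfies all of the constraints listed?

Unsatisfiable

Constraints 4, 5, 6, 7, 10, 14, 15, and 18 confine each of x3, x4, x5, x1 to the 3 values {5, …, 7}.
Constraint 12 requires all 4 of them to be distinct, but only 3 values are available — impossible by the pigeonhole principle.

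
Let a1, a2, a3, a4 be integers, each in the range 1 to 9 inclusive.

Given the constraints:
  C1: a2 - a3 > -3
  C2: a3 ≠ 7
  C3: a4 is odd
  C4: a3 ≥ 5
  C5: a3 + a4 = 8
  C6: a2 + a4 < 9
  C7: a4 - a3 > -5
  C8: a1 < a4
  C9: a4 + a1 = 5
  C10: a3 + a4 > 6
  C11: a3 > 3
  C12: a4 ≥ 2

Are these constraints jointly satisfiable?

Satisfiable

The assignment a1 = 2, a2 = 5, a3 = 5, a4 = 3 works:
  constraint 1 holds since a2 - a3 = 0.
  constraint 5 holds since a3 + a4 = 8.
  constraint 6 holds since a2 + a4 = 8.
The rest check out directly.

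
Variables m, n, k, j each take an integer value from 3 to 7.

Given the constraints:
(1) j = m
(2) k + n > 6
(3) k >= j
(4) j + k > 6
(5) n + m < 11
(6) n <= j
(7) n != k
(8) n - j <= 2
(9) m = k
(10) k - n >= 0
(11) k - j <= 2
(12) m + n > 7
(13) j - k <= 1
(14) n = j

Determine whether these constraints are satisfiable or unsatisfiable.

Unsatisfiable

From constraints 1, 9, and 14, n = j = m = k, so n = k. But constraint 7 says n ≠ k. Contradiction.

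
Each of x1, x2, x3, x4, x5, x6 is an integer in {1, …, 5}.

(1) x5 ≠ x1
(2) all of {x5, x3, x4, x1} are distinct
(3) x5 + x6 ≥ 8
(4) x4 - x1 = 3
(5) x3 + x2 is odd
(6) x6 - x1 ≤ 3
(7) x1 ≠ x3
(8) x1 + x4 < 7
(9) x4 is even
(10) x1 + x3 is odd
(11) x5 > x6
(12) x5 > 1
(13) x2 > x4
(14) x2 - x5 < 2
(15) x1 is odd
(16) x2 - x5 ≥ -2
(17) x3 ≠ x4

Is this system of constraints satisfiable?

Satisfiable

Try x1 = 1, x2 = 5, x3 = 2, x4 = 4, x5 = 5, x6 = 4.
Check constraint 3: x5 + x6 = 9; constraint 4: x4 - x1 = 3; constraint 6: x6 - x1 = 3. The remaining constraints are straightforward to verify.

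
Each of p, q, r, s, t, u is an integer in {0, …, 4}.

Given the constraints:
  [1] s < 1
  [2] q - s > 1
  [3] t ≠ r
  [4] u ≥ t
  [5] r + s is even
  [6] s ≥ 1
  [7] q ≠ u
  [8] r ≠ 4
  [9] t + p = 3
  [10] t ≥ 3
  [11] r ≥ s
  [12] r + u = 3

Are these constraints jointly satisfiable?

From constraints 6 and 11: r ≥ s ≥ 1. From constraints 4 and 10: u ≥ t ≥ 3. Hence r + u ≥ 4. But constraint 12 requires r + u = 3, and 3 < 4. Contradiction.

Unsatisfiable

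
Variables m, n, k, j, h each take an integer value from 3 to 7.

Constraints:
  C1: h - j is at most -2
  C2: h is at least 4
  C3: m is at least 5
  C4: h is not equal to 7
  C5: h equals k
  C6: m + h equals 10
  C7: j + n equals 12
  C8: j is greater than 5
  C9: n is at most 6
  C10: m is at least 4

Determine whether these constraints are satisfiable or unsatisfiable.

Satisfiable

Setting (m, n, k, j, h) = (5, 5, 5, 7, 5) satisfies everything: constraint 1: h - j = -2; constraint 6: m + h = 10; constraint 7: j + n = 12, and the others follow.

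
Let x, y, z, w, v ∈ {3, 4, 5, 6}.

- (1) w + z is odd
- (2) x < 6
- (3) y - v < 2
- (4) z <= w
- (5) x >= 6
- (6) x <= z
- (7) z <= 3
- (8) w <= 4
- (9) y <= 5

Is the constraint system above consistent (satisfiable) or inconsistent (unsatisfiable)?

Unsatisfiable

From constraints 5 and 6: z ≥ x and x ≥ 6, so z ≥ 6. From constraint 7: z ≤ 3. But 3 < 6, so no value of z works.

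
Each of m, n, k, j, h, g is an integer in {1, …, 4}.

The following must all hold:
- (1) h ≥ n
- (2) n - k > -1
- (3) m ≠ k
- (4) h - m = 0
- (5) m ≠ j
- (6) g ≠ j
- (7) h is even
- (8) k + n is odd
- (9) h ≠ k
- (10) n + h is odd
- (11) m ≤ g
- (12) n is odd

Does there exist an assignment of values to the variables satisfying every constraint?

Try m = 4, n = 3, k = 2, j = 2, h = 4, g = 4.
Check constraint 2: n - k = 1; constraint 4: h - m = 0. The remaining constraints are straightforward to verify.

Satisfiable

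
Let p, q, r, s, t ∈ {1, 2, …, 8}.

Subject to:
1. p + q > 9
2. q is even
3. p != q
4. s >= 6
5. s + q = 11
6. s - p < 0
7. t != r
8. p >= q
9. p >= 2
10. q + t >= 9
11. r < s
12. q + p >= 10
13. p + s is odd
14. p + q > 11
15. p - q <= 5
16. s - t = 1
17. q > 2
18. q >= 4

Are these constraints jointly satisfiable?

Satisfiable

The assignment p = 8, q = 4, r = 1, s = 7, t = 6 works:
  constraint 1 holds since p + q = 12.
  constraint 5 holds since s + q = 11.
  constraint 6 holds since s - p = -1.
The rest check out directly.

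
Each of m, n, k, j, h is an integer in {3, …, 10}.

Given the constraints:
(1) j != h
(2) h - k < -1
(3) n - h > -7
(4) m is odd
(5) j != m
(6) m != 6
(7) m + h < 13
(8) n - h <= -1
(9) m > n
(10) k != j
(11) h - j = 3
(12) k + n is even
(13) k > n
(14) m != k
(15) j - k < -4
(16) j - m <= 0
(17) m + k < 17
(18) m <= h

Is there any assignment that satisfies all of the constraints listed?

Setting (m, n, k, j, h) = (5, 3, 9, 4, 7) satisfies everything: constraint 2: h - k = -2; constraint 3: n - h = -4; constraint 7: m + h = 12, and the others follow.

Satisfiable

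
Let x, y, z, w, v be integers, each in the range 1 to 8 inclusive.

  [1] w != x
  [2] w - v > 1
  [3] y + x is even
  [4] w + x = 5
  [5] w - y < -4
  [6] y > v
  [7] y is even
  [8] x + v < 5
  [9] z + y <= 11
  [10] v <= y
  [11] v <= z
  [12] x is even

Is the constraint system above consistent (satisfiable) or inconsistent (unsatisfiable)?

Setting (x, y, z, w, v) = (2, 8, 1, 3, 1) satisfies everything: constraint 2: w - v = 2; constraint 4: w + x = 5, and the others follow.

Satisfiable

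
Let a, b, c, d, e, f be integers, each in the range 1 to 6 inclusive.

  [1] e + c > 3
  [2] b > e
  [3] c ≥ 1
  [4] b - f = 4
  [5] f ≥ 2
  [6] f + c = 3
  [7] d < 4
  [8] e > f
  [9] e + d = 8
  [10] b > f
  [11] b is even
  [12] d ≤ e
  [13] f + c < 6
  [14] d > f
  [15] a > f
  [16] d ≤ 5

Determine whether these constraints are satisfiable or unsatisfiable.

One satisfying assignment is a = 6, b = 6, c = 1, d = 3, e = 5, f = 2.
For the less obvious constraints — constraint 1: e + c = 6; constraint 4: b - f = 4 — and the others hold by inspection.

Satisfiable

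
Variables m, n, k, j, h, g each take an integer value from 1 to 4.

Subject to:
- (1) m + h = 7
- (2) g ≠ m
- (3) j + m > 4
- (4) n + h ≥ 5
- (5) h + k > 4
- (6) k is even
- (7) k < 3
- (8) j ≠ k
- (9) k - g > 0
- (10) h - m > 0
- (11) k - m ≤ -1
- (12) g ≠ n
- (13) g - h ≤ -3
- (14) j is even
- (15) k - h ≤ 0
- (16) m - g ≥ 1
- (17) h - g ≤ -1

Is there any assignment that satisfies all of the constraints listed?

Unsatisfiable

Constraints 9, 10, 11, and 17 give m < h, h < g, g < k, k < m. Chaining: m < h < g < k < m, which forces m < m — impossible.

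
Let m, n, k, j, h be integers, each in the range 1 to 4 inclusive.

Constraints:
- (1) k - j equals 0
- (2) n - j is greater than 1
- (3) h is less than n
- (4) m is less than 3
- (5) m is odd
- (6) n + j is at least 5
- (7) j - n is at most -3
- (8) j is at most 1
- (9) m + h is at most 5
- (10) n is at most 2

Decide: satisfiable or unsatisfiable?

Unsatisfiable

From constraint 10: n ≤ 2. From constraint 8: j ≤ 1. Hence n + j ≤ 3. But constraint 6 requires n + j ≥ 5, and 5 > 3. Contradiction.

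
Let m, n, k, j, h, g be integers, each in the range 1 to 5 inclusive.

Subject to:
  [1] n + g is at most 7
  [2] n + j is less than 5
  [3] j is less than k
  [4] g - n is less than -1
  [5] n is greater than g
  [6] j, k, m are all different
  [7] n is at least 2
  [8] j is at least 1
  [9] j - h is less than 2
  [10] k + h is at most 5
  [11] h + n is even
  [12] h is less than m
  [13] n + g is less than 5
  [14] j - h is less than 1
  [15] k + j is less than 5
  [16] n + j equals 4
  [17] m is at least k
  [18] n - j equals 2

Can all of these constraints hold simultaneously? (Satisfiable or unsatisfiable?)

Setting (m, n, k, j, h, g) = (5, 3, 2, 1, 1, 1) satisfies everything: constraint 1: n + g = 4; constraint 2: n + j = 4; constraint 4: g - n = -2, and the others follow.

Satisfiable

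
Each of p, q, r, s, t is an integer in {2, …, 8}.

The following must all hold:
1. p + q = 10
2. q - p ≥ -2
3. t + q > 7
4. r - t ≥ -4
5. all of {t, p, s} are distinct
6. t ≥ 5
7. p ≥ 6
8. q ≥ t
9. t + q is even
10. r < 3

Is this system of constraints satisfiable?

Unsatisfiable

From constraint 7: p ≥ 6. From constraints 6 and 8: q ≥ t ≥ 5. Hence p + q ≥ 11. But constraint 1 requires p + q = 10, and 10 < 11. Contradiction.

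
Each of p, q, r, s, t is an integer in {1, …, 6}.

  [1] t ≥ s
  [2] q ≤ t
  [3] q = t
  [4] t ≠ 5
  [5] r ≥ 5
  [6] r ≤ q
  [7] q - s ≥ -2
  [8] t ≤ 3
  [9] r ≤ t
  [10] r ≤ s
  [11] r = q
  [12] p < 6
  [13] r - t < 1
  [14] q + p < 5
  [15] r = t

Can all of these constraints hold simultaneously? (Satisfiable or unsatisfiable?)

Unsatisfiable

From constraints 5 and 6: q ≥ r and r ≥ 5, so q ≥ 5. From constraints 2 and 8: q ≤ t and t ≤ 3, so q ≤ 3. But 3 < 5, so no value of q works.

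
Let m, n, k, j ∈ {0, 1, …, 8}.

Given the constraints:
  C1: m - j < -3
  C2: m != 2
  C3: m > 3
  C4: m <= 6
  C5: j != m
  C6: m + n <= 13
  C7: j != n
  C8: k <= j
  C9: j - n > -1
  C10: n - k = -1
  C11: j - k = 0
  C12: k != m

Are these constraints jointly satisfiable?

Satisfiable

One satisfying assignment is m = 4, n = 7, k = 8, j = 8.
For the less obvious constraints — constraint 1: m - j = -4; constraint 6: m + n = 11; constraint 9: j - n = 1 — and the others hold by inspection.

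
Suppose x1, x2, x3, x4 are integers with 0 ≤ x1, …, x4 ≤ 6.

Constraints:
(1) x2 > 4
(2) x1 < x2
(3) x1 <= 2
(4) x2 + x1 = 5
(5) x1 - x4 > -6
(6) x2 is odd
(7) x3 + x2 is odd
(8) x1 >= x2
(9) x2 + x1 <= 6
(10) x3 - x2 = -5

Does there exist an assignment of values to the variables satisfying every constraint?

From constraint 1: x2 ≥ 5. From constraints 3 and 8: x2 ≤ x1 and x1 ≤ 2, so x2 ≤ 2. But 2 < 5, so no value of x2 works.

Unsatisfiable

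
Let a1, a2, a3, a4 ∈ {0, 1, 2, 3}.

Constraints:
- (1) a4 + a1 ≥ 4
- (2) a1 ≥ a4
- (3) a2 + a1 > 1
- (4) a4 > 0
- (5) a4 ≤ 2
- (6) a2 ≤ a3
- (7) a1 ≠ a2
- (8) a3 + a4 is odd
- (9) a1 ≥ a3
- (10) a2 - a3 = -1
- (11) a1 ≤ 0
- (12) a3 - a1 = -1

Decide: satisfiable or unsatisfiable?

Unsatisfiable

From constraint 5: a4 ≤ 2. From constraint 11: a1 ≤ 0. Hence a4 + a1 ≤ 2. But constraint 1 requires a4 + a1 ≥ 4, and 4 > 2. Contradiction.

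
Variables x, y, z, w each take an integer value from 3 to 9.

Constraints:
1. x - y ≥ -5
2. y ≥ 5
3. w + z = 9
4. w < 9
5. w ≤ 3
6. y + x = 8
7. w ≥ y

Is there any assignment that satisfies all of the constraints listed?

From constraints 2 and 7: w ≥ y and y ≥ 5, so w ≥ 5. From constraint 5: w ≤ 3. But 3 < 5, so no value of w works.

Unsatisfiable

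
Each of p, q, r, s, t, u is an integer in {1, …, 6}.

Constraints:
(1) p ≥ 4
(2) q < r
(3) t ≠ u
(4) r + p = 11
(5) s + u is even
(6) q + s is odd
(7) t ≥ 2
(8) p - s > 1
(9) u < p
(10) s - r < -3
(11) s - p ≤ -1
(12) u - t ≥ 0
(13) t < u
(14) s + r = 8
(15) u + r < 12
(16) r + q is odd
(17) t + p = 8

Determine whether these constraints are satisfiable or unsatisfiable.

Try p = 5, q = 1, r = 6, s = 2, t = 3, u = 4.
Check constraint 4: r + p = 11; constraint 8: p - s = 3; constraint 10: s - r = -4. The remaining constraints are straightforward to verify.

Satisfiable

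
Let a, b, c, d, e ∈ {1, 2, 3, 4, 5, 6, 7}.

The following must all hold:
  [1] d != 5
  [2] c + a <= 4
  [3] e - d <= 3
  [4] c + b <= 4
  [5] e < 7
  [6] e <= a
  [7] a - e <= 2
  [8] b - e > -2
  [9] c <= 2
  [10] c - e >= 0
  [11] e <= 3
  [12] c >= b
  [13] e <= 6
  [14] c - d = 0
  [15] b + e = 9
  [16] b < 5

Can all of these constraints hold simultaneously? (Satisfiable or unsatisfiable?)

From constraints 9 and 12: b ≤ c ≤ 2. From constraint 13: e ≤ 6. Hence b + e ≤ 8. But constraint 15 requires b + e = 9, and 9 > 8. Contradiction.

Unsatisfiable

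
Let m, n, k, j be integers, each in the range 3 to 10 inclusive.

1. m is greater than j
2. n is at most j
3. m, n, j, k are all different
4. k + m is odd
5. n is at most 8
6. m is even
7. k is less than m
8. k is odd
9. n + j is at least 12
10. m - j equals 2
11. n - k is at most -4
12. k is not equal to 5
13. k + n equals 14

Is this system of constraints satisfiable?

Setting (m, n, k, j) = (10, 5, 9, 8) satisfies everything: constraint 9: n + j = 13; constraint 10: m - j = 2; constraint 11: n - k = -4, and the others follow.

Satisfiable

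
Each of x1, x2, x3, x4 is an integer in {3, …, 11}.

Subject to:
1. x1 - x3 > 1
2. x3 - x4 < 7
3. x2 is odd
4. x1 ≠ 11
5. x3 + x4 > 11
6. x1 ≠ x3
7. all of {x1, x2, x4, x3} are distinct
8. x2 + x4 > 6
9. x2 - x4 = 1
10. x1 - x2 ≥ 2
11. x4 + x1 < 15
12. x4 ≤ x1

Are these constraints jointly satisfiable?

Satisfiable

The assignment x1 = 10, x2 = 5, x3 = 8, x4 = 4 works:
  constraint 1 holds since x1 - x3 = 2.
  constraint 2 holds since x3 - x4 = 4.
  constraint 5 holds since x3 + x4 = 12.
The rest check out directly.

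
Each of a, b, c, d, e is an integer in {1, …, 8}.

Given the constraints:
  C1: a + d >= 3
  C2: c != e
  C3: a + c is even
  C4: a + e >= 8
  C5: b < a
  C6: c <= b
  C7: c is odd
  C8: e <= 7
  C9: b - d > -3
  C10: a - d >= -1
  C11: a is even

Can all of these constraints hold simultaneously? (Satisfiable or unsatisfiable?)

Constraint 11 makes a even and constraint 7 makes c odd, so a + c must be odd. Constraint 3 says a + c is even — contradiction.

Unsatisfiable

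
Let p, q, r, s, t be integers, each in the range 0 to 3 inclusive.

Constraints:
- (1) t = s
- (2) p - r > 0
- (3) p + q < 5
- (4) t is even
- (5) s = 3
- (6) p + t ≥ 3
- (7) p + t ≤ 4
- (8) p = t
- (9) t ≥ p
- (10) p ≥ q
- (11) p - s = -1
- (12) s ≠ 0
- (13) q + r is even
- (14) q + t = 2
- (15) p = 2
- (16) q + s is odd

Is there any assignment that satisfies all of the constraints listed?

Unsatisfiable

Constraint 15 fixes p = 2 and constraint 5 fixes s = 3. Constraints 1 and 8 give p = t = s, so p = s. But 2 ≠ 3 — contradiction.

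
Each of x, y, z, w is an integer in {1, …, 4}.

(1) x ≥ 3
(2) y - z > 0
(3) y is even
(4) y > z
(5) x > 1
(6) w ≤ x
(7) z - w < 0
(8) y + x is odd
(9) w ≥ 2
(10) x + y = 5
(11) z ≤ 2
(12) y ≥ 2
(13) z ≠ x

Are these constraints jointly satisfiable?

Take x = 3, y = 2, z = 1, w = 3. Then constraint 2: y - z = 1; constraint 7: z - w = -2; constraint 10: x + y = 5, and every other listed constraint is also met.

Satisfiable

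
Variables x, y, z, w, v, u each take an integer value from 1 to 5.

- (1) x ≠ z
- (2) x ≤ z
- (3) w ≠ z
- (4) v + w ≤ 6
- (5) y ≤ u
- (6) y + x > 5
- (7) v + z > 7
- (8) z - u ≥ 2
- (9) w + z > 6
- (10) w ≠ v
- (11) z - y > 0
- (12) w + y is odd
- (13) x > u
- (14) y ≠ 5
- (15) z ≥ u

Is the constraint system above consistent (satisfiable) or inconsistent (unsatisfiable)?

Satisfiable

The assignment x = 4, y = 3, z = 5, w = 2, v = 3, u = 3 works:
  constraint 4 holds since v + w = 5.
  constraint 6 holds since y + x = 7.
  constraint 7 holds since v + z = 8.
The rest check out directly.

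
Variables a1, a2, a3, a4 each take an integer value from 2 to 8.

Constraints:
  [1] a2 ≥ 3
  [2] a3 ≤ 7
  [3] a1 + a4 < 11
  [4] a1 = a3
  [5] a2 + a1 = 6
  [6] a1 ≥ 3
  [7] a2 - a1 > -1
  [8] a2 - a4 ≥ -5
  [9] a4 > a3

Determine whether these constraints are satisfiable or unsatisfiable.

Satisfiable

Setting (a1, a2, a3, a4) = (3, 3, 3, 6) satisfies everything: constraint 3: a1 + a4 = 9; constraint 5: a2 + a1 = 6; constraint 7: a2 - a1 = 0, and the others follow.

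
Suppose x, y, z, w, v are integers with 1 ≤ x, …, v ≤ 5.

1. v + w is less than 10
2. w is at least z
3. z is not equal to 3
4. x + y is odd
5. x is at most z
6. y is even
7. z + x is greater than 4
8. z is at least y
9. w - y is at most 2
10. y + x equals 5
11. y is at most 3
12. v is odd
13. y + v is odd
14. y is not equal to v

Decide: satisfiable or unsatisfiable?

The assignment x = 3, y = 2, z = 4, w = 4, v = 5 works:
  constraint 1 holds since v + w = 9.
  constraint 7 holds since z + x = 7.
The rest check out directly.

Satisfiable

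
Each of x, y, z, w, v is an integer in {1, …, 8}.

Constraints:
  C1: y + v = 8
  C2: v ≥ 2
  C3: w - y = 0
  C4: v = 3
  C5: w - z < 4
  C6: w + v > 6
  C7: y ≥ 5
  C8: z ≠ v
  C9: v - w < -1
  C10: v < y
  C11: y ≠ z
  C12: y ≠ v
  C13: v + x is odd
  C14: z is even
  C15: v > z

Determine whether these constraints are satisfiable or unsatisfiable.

Satisfiable

One satisfying assignment is x = 6, y = 5, z = 2, w = 5, v = 3.
For the less obvious constraints — constraint 1: y + v = 8; constraint 3: w - y = 0; constraint 5: w - z = 3 — and the others hold by inspection.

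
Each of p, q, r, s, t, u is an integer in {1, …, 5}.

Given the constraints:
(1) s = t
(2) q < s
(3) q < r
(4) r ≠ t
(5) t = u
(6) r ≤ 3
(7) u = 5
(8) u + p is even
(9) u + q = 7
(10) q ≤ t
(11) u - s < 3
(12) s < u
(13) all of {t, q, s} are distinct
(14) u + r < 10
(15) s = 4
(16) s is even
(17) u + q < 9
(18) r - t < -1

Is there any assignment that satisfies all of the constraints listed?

Constraint 15 fixes s = 4 and constraint 7 fixes u = 5. Constraints 1 and 5 give s = t = u, so s = u. But 4 ≠ 5 — contradiction.

Unsatisfiable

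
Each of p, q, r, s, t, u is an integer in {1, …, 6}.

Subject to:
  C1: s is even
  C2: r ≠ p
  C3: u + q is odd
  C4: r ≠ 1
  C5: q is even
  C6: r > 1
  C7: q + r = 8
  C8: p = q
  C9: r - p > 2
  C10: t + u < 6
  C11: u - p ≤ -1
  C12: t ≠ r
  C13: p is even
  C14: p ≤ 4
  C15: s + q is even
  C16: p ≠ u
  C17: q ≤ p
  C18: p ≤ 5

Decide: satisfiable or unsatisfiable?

Setting (p, q, r, s, t, u) = (2, 2, 6, 4, 2, 1) satisfies everything: constraint 7: q + r = 8; constraint 9: r - p = 4, and the others follow.

Satisfiable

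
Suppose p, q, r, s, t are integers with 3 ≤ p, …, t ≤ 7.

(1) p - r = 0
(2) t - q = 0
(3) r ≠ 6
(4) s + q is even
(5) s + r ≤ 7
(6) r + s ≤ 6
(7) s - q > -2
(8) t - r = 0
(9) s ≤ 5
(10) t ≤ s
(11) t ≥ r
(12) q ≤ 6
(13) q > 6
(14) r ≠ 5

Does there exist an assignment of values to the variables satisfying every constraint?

Unsatisfiable

From constraint 13: q ≥ 7. From constraint 12: q ≤ 6. But 6 < 7, so no value of q works.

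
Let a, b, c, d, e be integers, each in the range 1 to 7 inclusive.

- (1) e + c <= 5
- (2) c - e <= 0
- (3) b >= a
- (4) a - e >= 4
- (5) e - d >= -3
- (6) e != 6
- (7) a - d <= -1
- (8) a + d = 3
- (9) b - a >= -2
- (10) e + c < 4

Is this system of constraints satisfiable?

Unsatisfiable

Constraints 4, 5, and 7 give d − a ≥ 1, a − e ≥ 4, e − d ≥ -3.
Adding all 3 inequalities: the left sides telescope to 0, and the right sides sum to 1 + 4 + (-3) = 2. So 0 ≥ 2, which is false.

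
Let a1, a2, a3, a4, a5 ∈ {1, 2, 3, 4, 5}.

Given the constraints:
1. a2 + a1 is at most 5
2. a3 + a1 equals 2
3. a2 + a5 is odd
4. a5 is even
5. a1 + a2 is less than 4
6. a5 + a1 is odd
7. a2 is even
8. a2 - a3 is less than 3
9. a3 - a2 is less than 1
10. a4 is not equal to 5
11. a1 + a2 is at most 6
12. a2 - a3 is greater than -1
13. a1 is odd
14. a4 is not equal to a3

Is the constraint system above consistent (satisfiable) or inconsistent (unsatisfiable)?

Unsatisfiable

Constraint 7 makes a2 even and constraint 4 makes a5 even, so a2 + a5 must be even. Constraint 3 says a2 + a5 is odd — contradiction.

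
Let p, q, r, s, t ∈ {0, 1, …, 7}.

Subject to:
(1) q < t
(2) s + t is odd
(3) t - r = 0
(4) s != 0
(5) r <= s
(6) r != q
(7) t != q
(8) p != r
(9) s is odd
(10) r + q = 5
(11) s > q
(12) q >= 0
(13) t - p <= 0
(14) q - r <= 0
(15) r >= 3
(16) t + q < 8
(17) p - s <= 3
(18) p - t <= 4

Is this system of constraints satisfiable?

One satisfying assignment is p = 6, q = 1, r = 4, s = 5, t = 4.
For the less obvious constraints — constraint 3: t - r = 0; constraint 10: r + q = 5 — and the others hold by inspection.

Satisfiable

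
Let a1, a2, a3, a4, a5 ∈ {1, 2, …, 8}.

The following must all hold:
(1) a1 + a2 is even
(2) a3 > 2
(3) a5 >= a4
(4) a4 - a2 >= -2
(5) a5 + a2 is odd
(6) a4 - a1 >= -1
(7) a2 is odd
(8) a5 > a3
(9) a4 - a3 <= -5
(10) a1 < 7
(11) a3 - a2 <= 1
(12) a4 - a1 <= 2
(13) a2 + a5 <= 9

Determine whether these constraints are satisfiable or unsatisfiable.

Unsatisfiable

Constraints 4, 9, and 11 give a3 − a4 ≥ 5, a4 − a2 ≥ -2, a2 − a3 ≥ -1.
Adding all 3 inequalities: the left sides telescope to 0, and the right sides sum to 5 + (-2) + (-1) = 2. So 0 ≥ 2, which is false.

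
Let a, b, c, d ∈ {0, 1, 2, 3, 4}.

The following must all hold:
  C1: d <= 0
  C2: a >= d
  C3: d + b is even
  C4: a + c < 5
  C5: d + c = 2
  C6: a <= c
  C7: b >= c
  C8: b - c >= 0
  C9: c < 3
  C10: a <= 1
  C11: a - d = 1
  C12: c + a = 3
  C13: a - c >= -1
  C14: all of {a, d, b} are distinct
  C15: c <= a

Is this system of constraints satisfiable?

Unsatisfiable

From constraint 1: d ≤ 0. From constraints 10 and 15: c ≤ a ≤ 1. Hence d + c ≤ 1. But constraint 5 requires d + c = 2, and 2 > 1. Contradiction.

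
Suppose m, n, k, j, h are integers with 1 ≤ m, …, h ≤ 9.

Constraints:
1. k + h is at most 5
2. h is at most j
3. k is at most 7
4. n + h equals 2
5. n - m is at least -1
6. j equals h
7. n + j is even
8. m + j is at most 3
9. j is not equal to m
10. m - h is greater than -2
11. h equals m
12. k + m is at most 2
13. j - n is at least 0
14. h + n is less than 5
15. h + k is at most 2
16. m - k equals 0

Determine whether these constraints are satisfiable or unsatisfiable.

Unsatisfiable

From constraints 6 and 11, j = h = m, so j = m. But constraint 9 says j ≠ m. Contradiction.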